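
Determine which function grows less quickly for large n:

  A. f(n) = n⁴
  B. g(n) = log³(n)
B

f(n) = n⁴ is O(n⁴), while g(n) = log³(n) is O(log³ n).
Since O(log³ n) grows slower than O(n⁴), g(n) is dominated.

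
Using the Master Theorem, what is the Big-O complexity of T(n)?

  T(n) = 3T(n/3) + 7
Θ(n)

Master Theorem: a = 3, b = 3, f(n) = 7.
Compute the critical exponent d = log₃(3) = 1.
Compare f(n) = Θ(1) against n^d:
  k = 0 < d = 1, so f(n) = O(n^(d-ε)) — Case 1.
  The recursion cost dominates: T(n) = Θ(n^d) = Θ(n).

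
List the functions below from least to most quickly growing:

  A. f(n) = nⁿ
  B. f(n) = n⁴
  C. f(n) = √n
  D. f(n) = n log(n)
C < D < B < A

Comparing growth rates:
C = √n is O(√n)
D = n log(n) is O(n log n)
B = n⁴ is O(n⁴)
A = nⁿ is O(nⁿ)

Therefore, the order from slowest to fastest is: C < D < B < A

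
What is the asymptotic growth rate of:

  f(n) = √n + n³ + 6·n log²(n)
Θ(n³)

Order the terms by growth rate: √n ≺ 6·n log²(n) ≺ n³.
The fastest-growing term n³ dominates as n → ∞; dropping its constant factor gives Θ(n³).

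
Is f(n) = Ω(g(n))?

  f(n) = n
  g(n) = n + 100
True

f(n) = n and g(n) = n + 100 are both O(n).
Big-Ω permits equal growth rates (f ≥ c·g for some c > 0), so f(n) = Ω(g(n)) is true.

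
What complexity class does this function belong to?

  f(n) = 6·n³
O(n³)

The dominant term in 6·n³ is 6·n³, which is Θ(n³).
Constants are absorbed, so the tightest bound is O(n³).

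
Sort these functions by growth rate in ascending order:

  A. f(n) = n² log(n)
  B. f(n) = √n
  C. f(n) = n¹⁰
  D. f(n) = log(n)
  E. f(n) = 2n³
D < B < A < E < C

Comparing growth rates:
D = log(n) is O(log n)
B = √n is O(√n)
A = n² log(n) is O(n² log n)
E = 2n³ is O(n³)
C = n¹⁰ is O(n¹⁰)

Therefore, the order from slowest to fastest is: D < B < A < E < C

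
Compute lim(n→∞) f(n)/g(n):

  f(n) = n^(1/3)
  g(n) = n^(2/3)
0

Since n^(1/3) (O(n^(1/3))) grows slower than n^(2/3) (O(n^(2/3))),
the ratio f(n)/g(n) → 0 as n → ∞.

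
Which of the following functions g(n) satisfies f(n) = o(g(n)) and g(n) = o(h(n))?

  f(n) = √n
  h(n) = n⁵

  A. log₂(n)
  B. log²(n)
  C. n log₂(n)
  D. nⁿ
C

We need g(n) with √n = o(g(n)) and g(n) = o(n⁵), i.e. O(√n) ≺ g ≺ O(n⁵).
Check each option:
  A. log₂(n) — O(log n) does not grow strictly faster than f(n)
  B. log²(n) — O(log² n) does not grow strictly faster than f(n)
  C. n log₂(n) — O(n log n) is strictly between O(√n) and O(n⁵) ✓
  D. nⁿ — O(nⁿ) does not grow strictly slower than h(n)

Only option C (n log₂(n)) lies strictly between.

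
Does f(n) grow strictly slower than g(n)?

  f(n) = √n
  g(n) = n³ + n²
True

f(n) = √n is O(√n), and g(n) = n³ + n² is O(n³).
Since O(√n) grows strictly slower than O(n³), f(n) = o(g(n)) is true.
This means lim(n→∞) f(n)/g(n) = 0.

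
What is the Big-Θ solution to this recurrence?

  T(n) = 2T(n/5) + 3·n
Θ(n)

Master Theorem: a = 2, b = 5, f(n) = 3·n.
Compute the critical exponent d = log₅(2) = 0.431.
Compare f(n) = Θ(n) against n^d:
  k = 1 > d = 0.431, so f(n) = Ω(n^(d+ε)) — Case 3.
  Regularity: a·(n/b)^1/n^1 = a/b^1 = 2/5 < 1 ✓.
  The top-level work dominates: T(n) = Θ(f(n)) = Θ(n).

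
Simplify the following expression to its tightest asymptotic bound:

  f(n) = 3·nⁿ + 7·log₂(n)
Θ(nⁿ)

Order the terms by growth rate: 7·log₂(n) ≺ 3·nⁿ.
The fastest-growing term 3·nⁿ dominates as n → ∞; dropping its constant factor gives Θ(nⁿ).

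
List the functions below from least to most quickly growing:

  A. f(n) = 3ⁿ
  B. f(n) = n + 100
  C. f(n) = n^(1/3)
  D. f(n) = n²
C < B < D < A

Comparing growth rates:
C = n^(1/3) is O(n^(1/3))
B = n + 100 is O(n)
D = n² is O(n²)
A = 3ⁿ is O(3ⁿ)

Therefore, the order from slowest to fastest is: C < B < D < A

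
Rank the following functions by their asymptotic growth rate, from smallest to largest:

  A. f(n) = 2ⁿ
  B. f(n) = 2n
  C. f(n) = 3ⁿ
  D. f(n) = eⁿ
B < A < D < C

Comparing growth rates:
B = 2n is O(n)
A = 2ⁿ is O(2ⁿ)
D = eⁿ is O(eⁿ)
C = 3ⁿ is O(3ⁿ)

Therefore, the order from slowest to fastest is: B < A < D < C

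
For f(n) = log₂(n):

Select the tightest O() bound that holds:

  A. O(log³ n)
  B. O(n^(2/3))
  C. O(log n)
C

f(n) = log₂(n) is O(log n).
All listed options are valid Big-O bounds (upper bounds),
but O(log n) is the tightest (smallest valid bound).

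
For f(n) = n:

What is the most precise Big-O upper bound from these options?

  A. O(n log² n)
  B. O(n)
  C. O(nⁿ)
B

f(n) = n is O(n).
All listed options are valid Big-O bounds (upper bounds),
but O(n) is the tightest (smallest valid bound).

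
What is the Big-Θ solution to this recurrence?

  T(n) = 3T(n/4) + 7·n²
Θ(n²)

Master Theorem: a = 3, b = 4, f(n) = 7·n².
Compute the critical exponent d = log₄(3) = 0.792.
Compare f(n) = Θ(n²) against n^d:
  k = 2 > d = 0.792, so f(n) = Ω(n^(d+ε)) — Case 3.
  Regularity: a·(n/b)^2/n^2 = a/b^2 = 3/16 < 1 ✓.
  The top-level work dominates: T(n) = Θ(f(n)) = Θ(n²).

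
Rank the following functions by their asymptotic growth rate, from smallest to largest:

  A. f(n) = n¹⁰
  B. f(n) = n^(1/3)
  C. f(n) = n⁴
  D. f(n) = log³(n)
D < B < C < A

Comparing growth rates:
D = log³(n) is O(log³ n)
B = n^(1/3) is O(n^(1/3))
C = n⁴ is O(n⁴)
A = n¹⁰ is O(n¹⁰)

Therefore, the order from slowest to fastest is: D < B < C < A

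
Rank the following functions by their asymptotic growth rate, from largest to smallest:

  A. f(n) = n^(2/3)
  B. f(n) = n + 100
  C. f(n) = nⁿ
C > B > A

Comparing growth rates:
C = nⁿ is O(nⁿ)
B = n + 100 is O(n)
A = n^(2/3) is O(n^(2/3))

Therefore, the order from fastest to slowest is: C > B > A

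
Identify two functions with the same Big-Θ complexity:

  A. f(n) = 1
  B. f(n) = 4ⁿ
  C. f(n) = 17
A and C

Examining each function:
  A. 1 is O(1)
  B. 4ⁿ is O(4ⁿ)
  C. 17 is O(1)

Functions A and C both have the same complexity class.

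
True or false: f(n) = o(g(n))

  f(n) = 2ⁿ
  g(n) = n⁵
False

f(n) = 2ⁿ is O(2ⁿ), and g(n) = n⁵ is O(n⁵).
Since O(2ⁿ) grows faster than or equal to O(n⁵), f(n) = o(g(n)) is false.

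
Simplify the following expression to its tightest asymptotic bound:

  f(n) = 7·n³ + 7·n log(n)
Θ(n³)

Order the terms by growth rate: 7·n log(n) ≺ 7·n³.
The fastest-growing term 7·n³ dominates as n → ∞; dropping its constant factor gives Θ(n³).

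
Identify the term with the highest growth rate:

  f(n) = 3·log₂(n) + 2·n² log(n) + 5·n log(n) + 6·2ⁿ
6·2ⁿ

Looking at each term:
  - 3·log₂(n) is O(log n)
  - 2·n² log(n) is O(n² log n)
  - 5·n log(n) is O(n log n)
  - 6·2ⁿ is O(2ⁿ)

The term 6·2ⁿ (O(2ⁿ)) grows fastest and dominates all others.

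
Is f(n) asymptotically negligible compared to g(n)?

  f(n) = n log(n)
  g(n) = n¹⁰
True

f(n) = n log(n) is O(n log n), and g(n) = n¹⁰ is O(n¹⁰).
Since O(n log n) grows strictly slower than O(n¹⁰), f(n) = o(g(n)) is true.
This means lim(n→∞) f(n)/g(n) = 0.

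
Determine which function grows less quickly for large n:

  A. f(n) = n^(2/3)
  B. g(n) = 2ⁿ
A

f(n) = n^(2/3) is O(n^(2/3)), while g(n) = 2ⁿ is O(2ⁿ).
Since O(n^(2/3)) grows slower than O(2ⁿ), f(n) is dominated.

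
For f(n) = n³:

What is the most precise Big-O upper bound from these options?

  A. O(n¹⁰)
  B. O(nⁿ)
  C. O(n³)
C

f(n) = n³ is O(n³).
All listed options are valid Big-O bounds (upper bounds),
but O(n³) is the tightest (smallest valid bound).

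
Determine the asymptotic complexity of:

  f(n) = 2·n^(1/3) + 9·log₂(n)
O(n^(1/3))

The dominant term in 2·n^(1/3) + 9·log₂(n) is 2·n^(1/3), which is Θ(n^(1/3)).
Lower-order terms (9·log₂(n)) are asymptotically negligible.
Constants are absorbed, so the tightest bound is O(n^(1/3)).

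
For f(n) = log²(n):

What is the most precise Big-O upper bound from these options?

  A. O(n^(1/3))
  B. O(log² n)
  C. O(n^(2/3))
B

f(n) = log²(n) is O(log² n).
All listed options are valid Big-O bounds (upper bounds),
but O(log² n) is the tightest (smallest valid bound).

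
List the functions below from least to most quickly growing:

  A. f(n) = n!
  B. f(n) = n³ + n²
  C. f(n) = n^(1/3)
C < B < A

Comparing growth rates:
C = n^(1/3) is O(n^(1/3))
B = n³ + n² is O(n³)
A = n! is O(n!)

Therefore, the order from slowest to fastest is: C < B < A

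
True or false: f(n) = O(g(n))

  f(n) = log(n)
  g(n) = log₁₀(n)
True

f(n) = log(n) and g(n) = log₁₀(n) are both O(log n).
Big-O permits equal growth rates (f ≤ c·g for some c), so f(n) = O(g(n)) is true.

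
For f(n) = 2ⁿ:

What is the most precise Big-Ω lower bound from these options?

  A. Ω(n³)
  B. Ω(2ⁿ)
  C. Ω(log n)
B

f(n) = 2ⁿ is Ω(2ⁿ).
All listed options are valid Big-Ω bounds (lower bounds),
but Ω(2ⁿ) is the tightest (largest valid bound).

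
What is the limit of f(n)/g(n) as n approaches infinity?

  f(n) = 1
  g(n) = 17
1/17

Since 1 and 17 have the same growth rate (O(1)),
the ratio converges to a constant: 1/17.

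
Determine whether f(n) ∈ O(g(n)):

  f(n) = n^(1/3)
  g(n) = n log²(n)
True

f(n) = n^(1/3) is O(n^(1/3)), and g(n) = n log²(n) is O(n log² n).
Since O(n^(1/3)) ⊆ O(n log² n) (f grows no faster than g), f(n) = O(g(n)) is true.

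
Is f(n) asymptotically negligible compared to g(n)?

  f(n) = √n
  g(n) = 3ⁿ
True

f(n) = √n is O(√n), and g(n) = 3ⁿ is O(3ⁿ).
Since O(√n) grows strictly slower than O(3ⁿ), f(n) = o(g(n)) is true.
This means lim(n→∞) f(n)/g(n) = 0.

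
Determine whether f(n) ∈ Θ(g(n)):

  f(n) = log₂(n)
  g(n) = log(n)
True

f(n) = log₂(n) and g(n) = log(n) are both O(log n).
Since they have the same asymptotic growth rate, f(n) = Θ(g(n)) is true.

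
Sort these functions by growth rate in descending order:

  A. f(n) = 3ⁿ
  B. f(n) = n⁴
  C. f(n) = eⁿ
A > C > B

Comparing growth rates:
A = 3ⁿ is O(3ⁿ)
C = eⁿ is O(eⁿ)
B = n⁴ is O(n⁴)

Therefore, the order from fastest to slowest is: A > C > B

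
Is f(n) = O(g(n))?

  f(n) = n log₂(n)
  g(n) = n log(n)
True

f(n) = n log₂(n) and g(n) = n log(n) are both O(n log n).
Big-O permits equal growth rates (f ≤ c·g for some c), so f(n) = O(g(n)) is true.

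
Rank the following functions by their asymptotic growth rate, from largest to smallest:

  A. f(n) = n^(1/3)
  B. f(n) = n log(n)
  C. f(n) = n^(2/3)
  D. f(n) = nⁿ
D > B > C > A

Comparing growth rates:
D = nⁿ is O(nⁿ)
B = n log(n) is O(n log n)
C = n^(2/3) is O(n^(2/3))
A = n^(1/3) is O(n^(1/3))

Therefore, the order from fastest to slowest is: D > B > C > A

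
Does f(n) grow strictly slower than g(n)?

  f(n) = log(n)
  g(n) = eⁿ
True

f(n) = log(n) is O(log n), and g(n) = eⁿ is O(eⁿ).
Since O(log n) grows strictly slower than O(eⁿ), f(n) = o(g(n)) is true.
This means lim(n→∞) f(n)/g(n) = 0.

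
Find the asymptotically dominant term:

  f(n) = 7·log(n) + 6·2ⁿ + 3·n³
6·2ⁿ

Looking at each term:
  - 7·log(n) is O(log n)
  - 6·2ⁿ is O(2ⁿ)
  - 3·n³ is O(n³)

The term 6·2ⁿ (O(2ⁿ)) grows fastest and dominates all others.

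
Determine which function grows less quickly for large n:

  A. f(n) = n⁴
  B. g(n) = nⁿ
A

f(n) = n⁴ is O(n⁴), while g(n) = nⁿ is O(nⁿ).
Since O(n⁴) grows slower than O(nⁿ), f(n) is dominated.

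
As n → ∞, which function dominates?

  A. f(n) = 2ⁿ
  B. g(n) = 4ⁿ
B

f(n) = 2ⁿ is O(2ⁿ), while g(n) = 4ⁿ is O(4ⁿ).
Since O(4ⁿ) grows faster than O(2ⁿ), g(n) dominates.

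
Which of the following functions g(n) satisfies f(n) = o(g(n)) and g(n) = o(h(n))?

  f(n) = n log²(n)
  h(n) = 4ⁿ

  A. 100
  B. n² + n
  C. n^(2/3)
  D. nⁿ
B

We need g(n) with n log²(n) = o(g(n)) and g(n) = o(4ⁿ), i.e. O(n log² n) ≺ g ≺ O(4ⁿ).
Check each option:
  A. 100 — O(1) does not grow strictly faster than f(n)
  B. n² + n — O(n²) is strictly between O(n log² n) and O(4ⁿ) ✓
  C. n^(2/3) — O(n^(2/3)) does not grow strictly faster than f(n)
  D. nⁿ — O(nⁿ) does not grow strictly slower than h(n)

Only option B (n² + n) lies strictly between.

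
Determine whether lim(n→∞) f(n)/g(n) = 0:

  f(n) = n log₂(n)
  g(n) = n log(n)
False

f(n) = n log₂(n) is O(n log n), and g(n) = n log(n) is O(n log n).
Since they have the same growth rate, f(n) = o(g(n)) is false.
(f = o(g) requires f to grow strictly slower, not equal.)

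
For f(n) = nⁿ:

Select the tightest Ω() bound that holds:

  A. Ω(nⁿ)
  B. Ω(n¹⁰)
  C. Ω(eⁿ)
A

f(n) = nⁿ is Ω(nⁿ).
All listed options are valid Big-Ω bounds (lower bounds),
but Ω(nⁿ) is the tightest (largest valid bound).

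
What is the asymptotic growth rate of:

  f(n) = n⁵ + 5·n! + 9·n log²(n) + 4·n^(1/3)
Θ(n!)

Order the terms by growth rate: 4·n^(1/3) ≺ 9·n log²(n) ≺ n⁵ ≺ 5·n!.
The fastest-growing term 5·n! dominates as n → ∞; dropping its constant factor gives Θ(n!).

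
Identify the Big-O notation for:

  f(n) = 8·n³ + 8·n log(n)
O(n³)

The dominant term in 8·n³ + 8·n log(n) is 8·n³, which is Θ(n³).
Lower-order terms (8·n log(n)) are asymptotically negligible.
Constants are absorbed, so the tightest bound is O(n³).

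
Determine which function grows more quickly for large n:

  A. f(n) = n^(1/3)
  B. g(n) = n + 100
B

f(n) = n^(1/3) is O(n^(1/3)), while g(n) = n + 100 is O(n).
Since O(n) grows faster than O(n^(1/3)), g(n) dominates.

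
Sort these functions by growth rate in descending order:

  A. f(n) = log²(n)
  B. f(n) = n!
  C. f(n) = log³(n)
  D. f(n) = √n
B > D > C > A

Comparing growth rates:
B = n! is O(n!)
D = √n is O(√n)
C = log³(n) is O(log³ n)
A = log²(n) is O(log² n)

Therefore, the order from fastest to slowest is: B > D > C > A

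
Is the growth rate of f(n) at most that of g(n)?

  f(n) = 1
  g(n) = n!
True

f(n) = 1 is O(1), and g(n) = n! is O(n!).
Since O(1) ⊆ O(n!) (f grows no faster than g), f(n) = O(g(n)) is true.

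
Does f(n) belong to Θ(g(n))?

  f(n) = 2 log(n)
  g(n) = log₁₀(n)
True

f(n) = 2 log(n) and g(n) = log₁₀(n) are both O(log n).
Since they have the same asymptotic growth rate, f(n) = Θ(g(n)) is true.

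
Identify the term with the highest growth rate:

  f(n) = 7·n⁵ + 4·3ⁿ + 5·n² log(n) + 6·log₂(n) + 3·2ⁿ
4·3ⁿ

Looking at each term:
  - 7·n⁵ is O(n⁵)
  - 4·3ⁿ is O(3ⁿ)
  - 5·n² log(n) is O(n² log n)
  - 6·log₂(n) is O(log n)
  - 3·2ⁿ is O(2ⁿ)

The term 4·3ⁿ (O(3ⁿ)) grows fastest and dominates all others.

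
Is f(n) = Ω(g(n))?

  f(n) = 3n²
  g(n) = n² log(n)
False

f(n) = 3n² is O(n²), and g(n) = n² log(n) is O(n² log n).
Since O(n²) grows slower than O(n² log n), f(n) = Ω(g(n)) is false.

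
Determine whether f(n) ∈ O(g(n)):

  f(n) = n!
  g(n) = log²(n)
False

f(n) = n! is O(n!), and g(n) = log²(n) is O(log² n).
Since O(n!) grows faster than O(log² n), f(n) = O(g(n)) is false.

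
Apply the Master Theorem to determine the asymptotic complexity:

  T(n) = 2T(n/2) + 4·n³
Θ(n³)

Master Theorem: a = 2, b = 2, f(n) = 4·n³.
Compute the critical exponent d = log₂(2) = 1.
Compare f(n) = Θ(n³) against n^d:
  k = 3 > d = 1, so f(n) = Ω(n^(d+ε)) — Case 3.
  Regularity: a·(n/b)^3/n^3 = a/b^3 = 2/8 < 1 ✓.
  The top-level work dominates: T(n) = Θ(f(n)) = Θ(n³).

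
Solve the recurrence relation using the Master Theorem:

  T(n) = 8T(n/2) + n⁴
Θ(n⁴)

Master Theorem: a = 8, b = 2, f(n) = n⁴.
Compute the critical exponent d = log₂(8) = 3.
Compare f(n) = Θ(n⁴) against n^d:
  k = 4 > d = 3, so f(n) = Ω(n^(d+ε)) — Case 3.
  Regularity: a·(n/b)^4/n^4 = a/b^4 = 8/16 < 1 ✓.
  The top-level work dominates: T(n) = Θ(f(n)) = Θ(n⁴).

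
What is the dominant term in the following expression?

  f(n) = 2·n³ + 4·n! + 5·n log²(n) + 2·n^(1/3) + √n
4·n!

Looking at each term:
  - 2·n³ is O(n³)
  - 4·n! is O(n!)
  - 5·n log²(n) is O(n log² n)
  - 2·n^(1/3) is O(n^(1/3))
  - √n is O(√n)

The term 4·n! (O(n!)) grows fastest and dominates all others.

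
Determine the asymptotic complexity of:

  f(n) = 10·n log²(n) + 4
O(n log² n)

The dominant term in 10·n log²(n) + 4 is 10·n log²(n), which is Θ(n log² n).
Lower-order terms (4) are asymptotically negligible.
Constants are absorbed, so the tightest bound is O(n log² n).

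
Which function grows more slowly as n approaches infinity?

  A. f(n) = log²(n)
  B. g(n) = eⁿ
A

f(n) = log²(n) is O(log² n), while g(n) = eⁿ is O(eⁿ).
Since O(log² n) grows slower than O(eⁿ), f(n) is dominated.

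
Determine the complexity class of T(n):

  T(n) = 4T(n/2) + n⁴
Θ(n⁴)

Master Theorem: a = 4, b = 2, f(n) = n⁴.
Compute the critical exponent d = log₂(4) = 2.
Compare f(n) = Θ(n⁴) against n^d:
  k = 4 > d = 2, so f(n) = Ω(n^(d+ε)) — Case 3.
  Regularity: a·(n/b)^4/n^4 = a/b^4 = 4/16 < 1 ✓.
  The top-level work dominates: T(n) = Θ(f(n)) = Θ(n⁴).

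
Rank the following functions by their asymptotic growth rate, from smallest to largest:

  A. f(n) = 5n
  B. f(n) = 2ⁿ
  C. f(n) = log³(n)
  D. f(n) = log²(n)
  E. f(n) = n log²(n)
D < C < A < E < B

Comparing growth rates:
D = log²(n) is O(log² n)
C = log³(n) is O(log³ n)
A = 5n is O(n)
E = n log²(n) is O(n log² n)
B = 2ⁿ is O(2ⁿ)

Therefore, the order from slowest to fastest is: D < C < A < E < B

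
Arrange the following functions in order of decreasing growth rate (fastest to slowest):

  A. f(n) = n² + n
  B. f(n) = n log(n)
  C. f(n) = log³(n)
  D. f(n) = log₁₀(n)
A > B > C > D

Comparing growth rates:
A = n² + n is O(n²)
B = n log(n) is O(n log n)
C = log³(n) is O(log³ n)
D = log₁₀(n) is O(log n)

Therefore, the order from fastest to slowest is: A > B > C > D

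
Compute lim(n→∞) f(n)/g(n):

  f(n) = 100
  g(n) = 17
100/17

Since 100 and 17 have the same growth rate (O(1)),
the ratio converges to a constant: 100/17.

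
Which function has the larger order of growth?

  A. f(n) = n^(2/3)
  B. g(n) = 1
A

f(n) = n^(2/3) is O(n^(2/3)), while g(n) = 1 is O(1).
Since O(n^(2/3)) grows faster than O(1), f(n) dominates.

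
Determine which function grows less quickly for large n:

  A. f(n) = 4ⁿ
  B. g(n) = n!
A

f(n) = 4ⁿ is O(4ⁿ), while g(n) = n! is O(n!).
Since O(4ⁿ) grows slower than O(n!), f(n) is dominated.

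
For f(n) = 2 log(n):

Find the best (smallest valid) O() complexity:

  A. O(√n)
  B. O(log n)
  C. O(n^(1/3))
B

f(n) = 2 log(n) is O(log n).
All listed options are valid Big-O bounds (upper bounds),
but O(log n) is the tightest (smallest valid bound).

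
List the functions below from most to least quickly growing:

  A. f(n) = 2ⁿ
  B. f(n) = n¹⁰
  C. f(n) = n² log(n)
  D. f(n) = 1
A > B > C > D

Comparing growth rates:
A = 2ⁿ is O(2ⁿ)
B = n¹⁰ is O(n¹⁰)
C = n² log(n) is O(n² log n)
D = 1 is O(1)

Therefore, the order from fastest to slowest is: A > B > C > D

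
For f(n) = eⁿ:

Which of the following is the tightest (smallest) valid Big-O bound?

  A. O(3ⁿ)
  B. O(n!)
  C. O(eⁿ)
C

f(n) = eⁿ is O(eⁿ).
All listed options are valid Big-O bounds (upper bounds),
but O(eⁿ) is the tightest (smallest valid bound).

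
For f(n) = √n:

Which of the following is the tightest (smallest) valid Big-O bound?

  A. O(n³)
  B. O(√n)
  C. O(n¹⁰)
B

f(n) = √n is O(√n).
All listed options are valid Big-O bounds (upper bounds),
but O(√n) is the tightest (smallest valid bound).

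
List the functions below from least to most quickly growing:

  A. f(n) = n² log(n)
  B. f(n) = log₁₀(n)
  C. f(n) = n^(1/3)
B < C < A

Comparing growth rates:
B = log₁₀(n) is O(log n)
C = n^(1/3) is O(n^(1/3))
A = n² log(n) is O(n² log n)

Therefore, the order from slowest to fastest is: B < C < A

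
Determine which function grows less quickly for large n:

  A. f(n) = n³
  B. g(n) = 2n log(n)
B

f(n) = n³ is O(n³), while g(n) = 2n log(n) is O(n log n).
Since O(n log n) grows slower than O(n³), g(n) is dominated.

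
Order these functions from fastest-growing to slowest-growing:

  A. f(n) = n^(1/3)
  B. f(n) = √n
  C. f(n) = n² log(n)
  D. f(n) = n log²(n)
C > D > B > A

Comparing growth rates:
C = n² log(n) is O(n² log n)
D = n log²(n) is O(n log² n)
B = √n is O(√n)
A = n^(1/3) is O(n^(1/3))

Therefore, the order from fastest to slowest is: C > D > B > A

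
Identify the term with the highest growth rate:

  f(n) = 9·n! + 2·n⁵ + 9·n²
9·n!

Looking at each term:
  - 9·n! is O(n!)
  - 2·n⁵ is O(n⁵)
  - 9·n² is O(n²)

The term 9·n! (O(n!)) grows fastest and dominates all others.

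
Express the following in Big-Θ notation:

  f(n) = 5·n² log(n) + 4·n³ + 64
Θ(n³)

Order the terms by growth rate: 64 ≺ 5·n² log(n) ≺ 4·n³.
The fastest-growing term 4·n³ dominates as n → ∞; dropping its constant factor gives Θ(n³).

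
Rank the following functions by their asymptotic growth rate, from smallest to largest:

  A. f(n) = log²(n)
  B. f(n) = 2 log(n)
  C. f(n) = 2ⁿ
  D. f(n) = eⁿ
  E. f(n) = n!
B < A < C < D < E

Comparing growth rates:
B = 2 log(n) is O(log n)
A = log²(n) is O(log² n)
C = 2ⁿ is O(2ⁿ)
D = eⁿ is O(eⁿ)
E = n! is O(n!)

Therefore, the order from slowest to fastest is: B < A < C < D < E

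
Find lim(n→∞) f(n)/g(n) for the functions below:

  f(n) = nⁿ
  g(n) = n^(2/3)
∞

Since nⁿ (O(nⁿ)) grows faster than n^(2/3) (O(n^(2/3))),
the ratio f(n)/g(n) → ∞ as n → ∞.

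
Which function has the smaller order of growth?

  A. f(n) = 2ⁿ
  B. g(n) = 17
B

f(n) = 2ⁿ is O(2ⁿ), while g(n) = 17 is O(1).
Since O(1) grows slower than O(2ⁿ), g(n) is dominated.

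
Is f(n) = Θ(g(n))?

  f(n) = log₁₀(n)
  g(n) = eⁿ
False

f(n) = log₁₀(n) is O(log n), and g(n) = eⁿ is O(eⁿ).
Since they have different growth rates, f(n) = Θ(g(n)) is false.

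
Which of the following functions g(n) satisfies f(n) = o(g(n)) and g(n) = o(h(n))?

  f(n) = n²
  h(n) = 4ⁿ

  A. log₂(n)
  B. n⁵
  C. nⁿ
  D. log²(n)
B

We need g(n) with n² = o(g(n)) and g(n) = o(4ⁿ), i.e. O(n²) ≺ g ≺ O(4ⁿ).
Check each option:
  A. log₂(n) — O(log n) does not grow strictly faster than f(n)
  B. n⁵ — O(n⁵) is strictly between O(n²) and O(4ⁿ) ✓
  C. nⁿ — O(nⁿ) does not grow strictly slower than h(n)
  D. log²(n) — O(log² n) does not grow strictly faster than f(n)

Only option B (n⁵) lies strictly between.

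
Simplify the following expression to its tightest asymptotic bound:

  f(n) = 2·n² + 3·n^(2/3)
Θ(n²)

Order the terms by growth rate: 3·n^(2/3) ≺ 2·n².
The fastest-growing term 2·n² dominates as n → ∞; dropping its constant factor gives Θ(n²).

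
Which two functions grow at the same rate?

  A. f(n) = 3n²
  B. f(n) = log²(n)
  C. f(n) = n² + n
A and C

Examining each function:
  A. 3n² is O(n²)
  B. log²(n) is O(log² n)
  C. n² + n is O(n²)

Functions A and C both have the same complexity class.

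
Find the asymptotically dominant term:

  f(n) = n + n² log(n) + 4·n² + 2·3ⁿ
2·3ⁿ

Looking at each term:
  - n is O(n)
  - n² log(n) is O(n² log n)
  - 4·n² is O(n²)
  - 2·3ⁿ is O(3ⁿ)

The term 2·3ⁿ (O(3ⁿ)) grows fastest and dominates all others.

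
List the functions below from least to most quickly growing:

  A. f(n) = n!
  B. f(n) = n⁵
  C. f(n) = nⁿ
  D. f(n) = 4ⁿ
B < D < A < C

Comparing growth rates:
B = n⁵ is O(n⁵)
D = 4ⁿ is O(4ⁿ)
A = n! is O(n!)
C = nⁿ is O(nⁿ)

Therefore, the order from slowest to fastest is: B < D < A < C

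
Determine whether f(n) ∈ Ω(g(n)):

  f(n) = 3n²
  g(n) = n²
True

f(n) = 3n² and g(n) = n² are both O(n²).
Big-Ω permits equal growth rates (f ≥ c·g for some c > 0), so f(n) = Ω(g(n)) is true.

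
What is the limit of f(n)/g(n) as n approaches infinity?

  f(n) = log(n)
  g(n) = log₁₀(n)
log(10)

Since log(n) and log₁₀(n) have the same growth rate (O(log n)),
the ratio converges to a constant: log(10).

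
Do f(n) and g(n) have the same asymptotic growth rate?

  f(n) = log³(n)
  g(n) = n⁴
False

f(n) = log³(n) is O(log³ n), and g(n) = n⁴ is O(n⁴).
Since they have different growth rates, f(n) = Θ(g(n)) is false.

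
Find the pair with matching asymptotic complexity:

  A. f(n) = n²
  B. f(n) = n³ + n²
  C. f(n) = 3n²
A and C

Examining each function:
  A. n² is O(n²)
  B. n³ + n² is O(n³)
  C. 3n² is O(n²)

Functions A and C both have the same complexity class.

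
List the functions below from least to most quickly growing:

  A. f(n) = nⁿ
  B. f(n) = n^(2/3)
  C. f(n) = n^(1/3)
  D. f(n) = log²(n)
D < C < B < A

Comparing growth rates:
D = log²(n) is O(log² n)
C = n^(1/3) is O(n^(1/3))
B = n^(2/3) is O(n^(2/3))
A = nⁿ is O(nⁿ)

Therefore, the order from slowest to fastest is: D < C < B < A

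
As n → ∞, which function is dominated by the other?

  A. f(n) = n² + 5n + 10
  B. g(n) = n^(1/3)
B

f(n) = n² + 5n + 10 is O(n²), while g(n) = n^(1/3) is O(n^(1/3)).
Since O(n^(1/3)) grows slower than O(n²), g(n) is dominated.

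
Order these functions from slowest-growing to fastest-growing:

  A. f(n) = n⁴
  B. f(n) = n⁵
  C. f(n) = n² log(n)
C < A < B

Comparing growth rates:
C = n² log(n) is O(n² log n)
A = n⁴ is O(n⁴)
B = n⁵ is O(n⁵)

Therefore, the order from slowest to fastest is: C < A < B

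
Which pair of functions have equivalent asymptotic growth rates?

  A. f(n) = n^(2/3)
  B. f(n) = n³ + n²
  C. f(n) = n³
B and C

Examining each function:
  A. n^(2/3) is O(n^(2/3))
  B. n³ + n² is O(n³)
  C. n³ is O(n³)

Functions B and C both have the same complexity class.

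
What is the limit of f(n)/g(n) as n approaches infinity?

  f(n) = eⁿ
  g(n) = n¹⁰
∞

Since eⁿ (O(eⁿ)) grows faster than n¹⁰ (O(n¹⁰)),
the ratio f(n)/g(n) → ∞ as n → ∞.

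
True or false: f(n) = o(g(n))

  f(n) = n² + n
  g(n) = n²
False

f(n) = n² + n is O(n²), and g(n) = n² is O(n²).
Since they have the same growth rate, f(n) = o(g(n)) is false.
(f = o(g) requires f to grow strictly slower, not equal.)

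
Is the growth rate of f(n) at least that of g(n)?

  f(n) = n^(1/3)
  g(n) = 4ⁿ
False

f(n) = n^(1/3) is O(n^(1/3)), and g(n) = 4ⁿ is O(4ⁿ).
Since O(n^(1/3)) grows slower than O(4ⁿ), f(n) = Ω(g(n)) is false.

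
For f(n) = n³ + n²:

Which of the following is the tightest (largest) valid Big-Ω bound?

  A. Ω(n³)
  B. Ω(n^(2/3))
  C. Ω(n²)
A

f(n) = n³ + n² is Ω(n³).
All listed options are valid Big-Ω bounds (lower bounds),
but Ω(n³) is the tightest (largest valid bound).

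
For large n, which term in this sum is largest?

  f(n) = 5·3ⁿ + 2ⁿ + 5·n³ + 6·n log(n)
5·3ⁿ

Looking at each term:
  - 5·3ⁿ is O(3ⁿ)
  - 2ⁿ is O(2ⁿ)
  - 5·n³ is O(n³)
  - 6·n log(n) is O(n log n)

The term 5·3ⁿ (O(3ⁿ)) grows fastest and dominates all others.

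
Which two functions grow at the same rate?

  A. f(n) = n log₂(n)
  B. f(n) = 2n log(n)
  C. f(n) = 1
A and B

Examining each function:
  A. n log₂(n) is O(n log n)
  B. 2n log(n) is O(n log n)
  C. 1 is O(1)

Functions A and B both have the same complexity class.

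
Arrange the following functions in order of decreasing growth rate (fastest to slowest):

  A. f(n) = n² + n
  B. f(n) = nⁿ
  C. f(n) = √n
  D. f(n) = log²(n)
B > A > C > D

Comparing growth rates:
B = nⁿ is O(nⁿ)
A = n² + n is O(n²)
C = √n is O(√n)
D = log²(n) is O(log² n)

Therefore, the order from fastest to slowest is: B > A > C > D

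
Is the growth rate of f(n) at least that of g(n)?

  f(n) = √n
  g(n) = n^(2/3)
False

f(n) = √n is O(√n), and g(n) = n^(2/3) is O(n^(2/3)).
Since O(√n) grows slower than O(n^(2/3)), f(n) = Ω(g(n)) is false.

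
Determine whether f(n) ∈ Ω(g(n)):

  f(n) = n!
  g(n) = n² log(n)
True

f(n) = n! is O(n!), and g(n) = n² log(n) is O(n² log n).
Since O(n!) grows at least as fast as O(n² log n), f(n) = Ω(g(n)) is true.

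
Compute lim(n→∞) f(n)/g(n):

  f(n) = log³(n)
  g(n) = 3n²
0

Since log³(n) (O(log³ n)) grows slower than 3n² (O(n²)),
the ratio f(n)/g(n) → 0 as n → ∞.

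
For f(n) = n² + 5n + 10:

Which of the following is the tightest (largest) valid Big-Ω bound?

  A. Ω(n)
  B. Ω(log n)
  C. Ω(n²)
C

f(n) = n² + 5n + 10 is Ω(n²).
All listed options are valid Big-Ω bounds (lower bounds),
but Ω(n²) is the tightest (largest valid bound).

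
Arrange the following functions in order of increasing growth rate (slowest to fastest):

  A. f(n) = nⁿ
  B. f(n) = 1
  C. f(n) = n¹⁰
B < C < A

Comparing growth rates:
B = 1 is O(1)
C = n¹⁰ is O(n¹⁰)
A = nⁿ is O(nⁿ)

Therefore, the order from slowest to fastest is: B < C < A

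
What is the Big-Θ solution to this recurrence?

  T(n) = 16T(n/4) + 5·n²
Θ(n² log n)

Master Theorem: a = 16, b = 4, f(n) = 5·n².
Compute the critical exponent d = log₄(16) = 2.
Compare f(n) = Θ(n²) against n^d:
  k = 2 = d, so f(n) = Θ(n^d) — Case 2.
  Work is balanced across levels: T(n) = Θ(n^d log n) = Θ(n² log n).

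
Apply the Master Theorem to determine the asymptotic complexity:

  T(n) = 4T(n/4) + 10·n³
Θ(n³)

Master Theorem: a = 4, b = 4, f(n) = 10·n³.
Compute the critical exponent d = log₄(4) = 1.
Compare f(n) = Θ(n³) against n^d:
  k = 3 > d = 1, so f(n) = Ω(n^(d+ε)) — Case 3.
  Regularity: a·(n/b)^3/n^3 = a/b^3 = 4/64 < 1 ✓.
  The top-level work dominates: T(n) = Θ(f(n)) = Θ(n³).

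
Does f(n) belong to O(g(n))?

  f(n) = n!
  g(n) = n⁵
False

f(n) = n! is O(n!), and g(n) = n⁵ is O(n⁵).
Since O(n!) grows faster than O(n⁵), f(n) = O(g(n)) is false.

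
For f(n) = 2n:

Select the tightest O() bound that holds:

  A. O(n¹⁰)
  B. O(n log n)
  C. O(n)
C

f(n) = 2n is O(n).
All listed options are valid Big-O bounds (upper bounds),
but O(n) is the tightest (smallest valid bound).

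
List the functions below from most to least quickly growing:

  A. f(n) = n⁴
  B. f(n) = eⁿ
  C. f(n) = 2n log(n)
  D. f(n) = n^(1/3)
B > A > C > D

Comparing growth rates:
B = eⁿ is O(eⁿ)
A = n⁴ is O(n⁴)
C = 2n log(n) is O(n log n)
D = n^(1/3) is O(n^(1/3))

Therefore, the order from fastest to slowest is: B > A > C > D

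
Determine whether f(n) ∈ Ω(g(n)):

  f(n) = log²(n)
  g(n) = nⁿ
False

f(n) = log²(n) is O(log² n), and g(n) = nⁿ is O(nⁿ).
Since O(log² n) grows slower than O(nⁿ), f(n) = Ω(g(n)) is false.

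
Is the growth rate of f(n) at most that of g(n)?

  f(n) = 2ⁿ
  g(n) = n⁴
False

f(n) = 2ⁿ is O(2ⁿ), and g(n) = n⁴ is O(n⁴).
Since O(2ⁿ) grows faster than O(n⁴), f(n) = O(g(n)) is false.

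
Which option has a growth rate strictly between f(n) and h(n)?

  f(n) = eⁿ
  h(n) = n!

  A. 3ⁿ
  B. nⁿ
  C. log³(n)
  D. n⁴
A

We need g(n) with eⁿ = o(g(n)) and g(n) = o(n!), i.e. O(eⁿ) ≺ g ≺ O(n!).
Check each option:
  A. 3ⁿ — O(3ⁿ) is strictly between O(eⁿ) and O(n!) ✓
  B. nⁿ — O(nⁿ) does not grow strictly slower than h(n)
  C. log³(n) — O(log³ n) does not grow strictly faster than f(n)
  D. n⁴ — O(n⁴) does not grow strictly faster than f(n)

Only option A (3ⁿ) lies strictly between.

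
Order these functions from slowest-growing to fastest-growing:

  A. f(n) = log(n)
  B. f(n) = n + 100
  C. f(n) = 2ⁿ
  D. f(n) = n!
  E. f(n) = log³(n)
A < E < B < C < D

Comparing growth rates:
A = log(n) is O(log n)
E = log³(n) is O(log³ n)
B = n + 100 is O(n)
C = 2ⁿ is O(2ⁿ)
D = n! is O(n!)

Therefore, the order from slowest to fastest is: A < E < B < C < D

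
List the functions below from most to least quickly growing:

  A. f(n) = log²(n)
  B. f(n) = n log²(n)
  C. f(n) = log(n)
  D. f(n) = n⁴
D > B > A > C

Comparing growth rates:
D = n⁴ is O(n⁴)
B = n log²(n) is O(n log² n)
A = log²(n) is O(log² n)
C = log(n) is O(log n)

Therefore, the order from fastest to slowest is: D > B > A > C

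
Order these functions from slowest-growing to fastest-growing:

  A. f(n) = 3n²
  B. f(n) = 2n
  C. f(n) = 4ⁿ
B < A < C

Comparing growth rates:
B = 2n is O(n)
A = 3n² is O(n²)
C = 4ⁿ is O(4ⁿ)

Therefore, the order from slowest to fastest is: B < A < C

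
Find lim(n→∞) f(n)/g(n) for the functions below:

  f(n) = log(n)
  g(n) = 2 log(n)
1/2

Since log(n) and 2 log(n) have the same growth rate (O(log n)),
the ratio converges to a constant: 1/2.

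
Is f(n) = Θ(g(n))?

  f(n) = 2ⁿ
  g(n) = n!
False

f(n) = 2ⁿ is O(2ⁿ), and g(n) = n! is O(n!).
Since they have different growth rates, f(n) = Θ(g(n)) is false.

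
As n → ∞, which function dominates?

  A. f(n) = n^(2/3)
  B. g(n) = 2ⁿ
B

f(n) = n^(2/3) is O(n^(2/3)), while g(n) = 2ⁿ is O(2ⁿ).
Since O(2ⁿ) grows faster than O(n^(2/3)), g(n) dominates.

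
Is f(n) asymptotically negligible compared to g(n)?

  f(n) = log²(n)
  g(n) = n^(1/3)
True

f(n) = log²(n) is O(log² n), and g(n) = n^(1/3) is O(n^(1/3)).
Since O(log² n) grows strictly slower than O(n^(1/3)), f(n) = o(g(n)) is true.
This means lim(n→∞) f(n)/g(n) = 0.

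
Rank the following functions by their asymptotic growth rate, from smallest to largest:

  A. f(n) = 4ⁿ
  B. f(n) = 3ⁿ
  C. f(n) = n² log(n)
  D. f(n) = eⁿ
C < D < B < A

Comparing growth rates:
C = n² log(n) is O(n² log n)
D = eⁿ is O(eⁿ)
B = 3ⁿ is O(3ⁿ)
A = 4ⁿ is O(4ⁿ)

Therefore, the order from slowest to fastest is: C < D < B < A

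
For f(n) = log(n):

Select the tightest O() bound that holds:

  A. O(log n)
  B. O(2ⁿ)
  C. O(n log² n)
A

f(n) = log(n) is O(log n).
All listed options are valid Big-O bounds (upper bounds),
but O(log n) is the tightest (smallest valid bound).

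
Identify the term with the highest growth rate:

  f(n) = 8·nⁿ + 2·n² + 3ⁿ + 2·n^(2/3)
8·nⁿ

Looking at each term:
  - 8·nⁿ is O(nⁿ)
  - 2·n² is O(n²)
  - 3ⁿ is O(3ⁿ)
  - 2·n^(2/3) is O(n^(2/3))

The term 8·nⁿ (O(nⁿ)) grows fastest and dominates all others.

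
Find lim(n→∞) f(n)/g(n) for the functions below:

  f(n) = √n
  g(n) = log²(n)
∞

Since √n (O(√n)) grows faster than log²(n) (O(log² n)),
the ratio f(n)/g(n) → ∞ as n → ∞.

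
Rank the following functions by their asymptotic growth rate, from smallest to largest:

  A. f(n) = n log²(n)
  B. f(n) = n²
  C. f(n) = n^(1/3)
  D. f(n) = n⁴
C < A < B < D

Comparing growth rates:
C = n^(1/3) is O(n^(1/3))
A = n log²(n) is O(n log² n)
B = n² is O(n²)
D = n⁴ is O(n⁴)

Therefore, the order from slowest to fastest is: C < A < B < D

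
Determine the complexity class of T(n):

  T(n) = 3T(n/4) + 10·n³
Θ(n³)

Master Theorem: a = 3, b = 4, f(n) = 10·n³.
Compute the critical exponent d = log₄(3) = 0.792.
Compare f(n) = Θ(n³) against n^d:
  k = 3 > d = 0.792, so f(n) = Ω(n^(d+ε)) — Case 3.
  Regularity: a·(n/b)^3/n^3 = a/b^3 = 3/64 < 1 ✓.
  The top-level work dominates: T(n) = Θ(f(n)) = Θ(n³).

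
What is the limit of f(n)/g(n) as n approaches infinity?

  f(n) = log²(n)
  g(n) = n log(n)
0

Since log²(n) (O(log² n)) grows slower than n log(n) (O(n log n)),
the ratio f(n)/g(n) → 0 as n → ∞.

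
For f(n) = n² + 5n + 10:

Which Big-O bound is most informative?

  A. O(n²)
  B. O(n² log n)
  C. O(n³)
A

f(n) = n² + 5n + 10 is O(n²).
All listed options are valid Big-O bounds (upper bounds),
but O(n²) is the tightest (smallest valid bound).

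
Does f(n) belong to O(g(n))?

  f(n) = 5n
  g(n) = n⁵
True

f(n) = 5n is O(n), and g(n) = n⁵ is O(n⁵).
Since O(n) ⊆ O(n⁵) (f grows no faster than g), f(n) = O(g(n)) is true.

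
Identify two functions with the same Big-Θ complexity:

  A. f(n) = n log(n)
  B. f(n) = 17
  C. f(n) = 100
B and C

Examining each function:
  A. n log(n) is O(n log n)
  B. 17 is O(1)
  C. 100 is O(1)

Functions B and C both have the same complexity class.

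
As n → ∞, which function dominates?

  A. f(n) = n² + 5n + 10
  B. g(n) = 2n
A

f(n) = n² + 5n + 10 is O(n²), while g(n) = 2n is O(n).
Since O(n²) grows faster than O(n), f(n) dominates.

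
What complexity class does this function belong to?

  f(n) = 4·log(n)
O(log n)

The dominant term in 4·log(n) is 4·log(n), which is Θ(log n).
Constants are absorbed, so the tightest bound is O(log n).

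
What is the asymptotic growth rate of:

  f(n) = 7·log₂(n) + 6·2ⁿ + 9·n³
Θ(2ⁿ)

Order the terms by growth rate: 7·log₂(n) ≺ 9·n³ ≺ 6·2ⁿ.
The fastest-growing term 6·2ⁿ dominates as n → ∞; dropping its constant factor gives Θ(2ⁿ).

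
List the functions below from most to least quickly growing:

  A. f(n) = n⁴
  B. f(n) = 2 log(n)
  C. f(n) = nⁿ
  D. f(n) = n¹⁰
C > D > A > B

Comparing growth rates:
C = nⁿ is O(nⁿ)
D = n¹⁰ is O(n¹⁰)
A = n⁴ is O(n⁴)
B = 2 log(n) is O(log n)

Therefore, the order from fastest to slowest is: C > D > A > B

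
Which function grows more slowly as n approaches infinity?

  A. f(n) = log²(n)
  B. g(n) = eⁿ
A

f(n) = log²(n) is O(log² n), while g(n) = eⁿ is O(eⁿ).
Since O(log² n) grows slower than O(eⁿ), f(n) is dominated.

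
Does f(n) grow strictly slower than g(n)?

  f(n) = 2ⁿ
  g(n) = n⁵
False

f(n) = 2ⁿ is O(2ⁿ), and g(n) = n⁵ is O(n⁵).
Since O(2ⁿ) grows faster than or equal to O(n⁵), f(n) = o(g(n)) is false.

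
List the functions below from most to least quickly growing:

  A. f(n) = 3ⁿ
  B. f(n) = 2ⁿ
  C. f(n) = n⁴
A > B > C

Comparing growth rates:
A = 3ⁿ is O(3ⁿ)
B = 2ⁿ is O(2ⁿ)
C = n⁴ is O(n⁴)

Therefore, the order from fastest to slowest is: A > B > C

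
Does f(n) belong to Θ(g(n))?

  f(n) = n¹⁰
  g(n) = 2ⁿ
False

f(n) = n¹⁰ is O(n¹⁰), and g(n) = 2ⁿ is O(2ⁿ).
Since they have different growth rates, f(n) = Θ(g(n)) is false.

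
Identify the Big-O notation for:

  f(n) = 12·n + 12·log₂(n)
O(n)

The dominant term in 12·n + 12·log₂(n) is 12·n, which is Θ(n).
Lower-order terms (12·log₂(n)) are asymptotically negligible.
Constants are absorbed, so the tightest bound is O(n).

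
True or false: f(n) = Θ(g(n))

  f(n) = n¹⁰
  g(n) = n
False

f(n) = n¹⁰ is O(n¹⁰), and g(n) = n is O(n).
Since they have different growth rates, f(n) = Θ(g(n)) is false.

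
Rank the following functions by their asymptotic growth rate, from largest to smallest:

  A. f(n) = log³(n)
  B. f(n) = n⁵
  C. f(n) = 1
B > A > C

Comparing growth rates:
B = n⁵ is O(n⁵)
A = log³(n) is O(log³ n)
C = 1 is O(1)

Therefore, the order from fastest to slowest is: B > A > C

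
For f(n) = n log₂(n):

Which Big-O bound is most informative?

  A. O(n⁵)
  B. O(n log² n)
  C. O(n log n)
C

f(n) = n log₂(n) is O(n log n).
All listed options are valid Big-O bounds (upper bounds),
but O(n log n) is the tightest (smallest valid bound).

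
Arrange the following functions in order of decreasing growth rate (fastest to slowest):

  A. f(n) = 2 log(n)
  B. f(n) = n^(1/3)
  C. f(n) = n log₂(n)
C > B > A

Comparing growth rates:
C = n log₂(n) is O(n log n)
B = n^(1/3) is O(n^(1/3))
A = 2 log(n) is O(log n)

Therefore, the order from fastest to slowest is: C > B > A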